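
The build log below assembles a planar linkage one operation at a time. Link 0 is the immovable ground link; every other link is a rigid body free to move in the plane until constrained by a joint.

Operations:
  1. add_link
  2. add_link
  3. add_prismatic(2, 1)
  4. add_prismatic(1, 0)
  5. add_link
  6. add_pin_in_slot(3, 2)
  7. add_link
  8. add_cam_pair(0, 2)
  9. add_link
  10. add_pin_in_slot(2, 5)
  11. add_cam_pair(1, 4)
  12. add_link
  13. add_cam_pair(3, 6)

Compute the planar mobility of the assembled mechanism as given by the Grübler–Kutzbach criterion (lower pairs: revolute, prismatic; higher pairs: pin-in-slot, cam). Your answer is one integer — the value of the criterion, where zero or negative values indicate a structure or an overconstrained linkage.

ground; <1,0,0>
#1 <2,0,0>
#2 <3,0,0>
P:2↔1 J1 <3,1,0>
P:1↔0 J1 <3,2,0>
#3 <4,2,0>
PS:3↔2 J2 <4,2,1>
#4 <5,2,1>
C:0↔2 J2 <5,2,2>
#5 <6,2,2>
PS:2↔5 J2 <6,2,3>
C:1↔4 J2 <6,2,4>
#6 <7,2,4>
C:3↔6 J2 <7,2,5>
3×6 − 2×2 − 1×5 = 9

M = 9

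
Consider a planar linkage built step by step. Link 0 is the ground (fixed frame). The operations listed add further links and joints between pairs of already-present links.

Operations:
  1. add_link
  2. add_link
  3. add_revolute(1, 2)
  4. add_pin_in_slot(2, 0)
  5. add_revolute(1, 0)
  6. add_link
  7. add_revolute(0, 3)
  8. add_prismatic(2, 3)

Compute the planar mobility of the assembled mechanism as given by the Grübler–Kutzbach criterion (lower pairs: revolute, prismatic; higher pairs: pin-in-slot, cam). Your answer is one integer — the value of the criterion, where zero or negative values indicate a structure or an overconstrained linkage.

L=1 J1=0 J2=0
add link → L=2 J1=0 J2=0
add link → L=3 J1=0 J2=0
R@1,2 dof=1 J1 → L=3 J1=1 J2=0
PS@2,0 dof=2 J2 → L=3 J1=1 J2=1
R@1,0 dof=1 J1 → L=3 J1=2 J2=1
add link → L=4 J1=2 J2=1
R@0,3 dof=1 J1 → L=4 J1=3 J2=1
P@2,3 dof=1 J1 → L=4 J1=4 J2=1
M=3(L−1)−2J1−J2=3·3−2·4−1=0

M = 0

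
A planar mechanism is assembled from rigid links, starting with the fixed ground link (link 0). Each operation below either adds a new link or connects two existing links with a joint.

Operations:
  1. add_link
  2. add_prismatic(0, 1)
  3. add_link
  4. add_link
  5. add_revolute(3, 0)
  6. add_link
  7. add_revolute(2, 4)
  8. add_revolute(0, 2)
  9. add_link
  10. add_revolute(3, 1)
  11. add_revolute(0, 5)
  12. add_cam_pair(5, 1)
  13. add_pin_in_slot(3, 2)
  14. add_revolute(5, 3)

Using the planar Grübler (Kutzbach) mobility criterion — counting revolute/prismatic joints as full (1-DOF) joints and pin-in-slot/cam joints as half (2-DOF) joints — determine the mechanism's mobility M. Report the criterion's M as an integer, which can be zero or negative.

L=1 J1=0 J2=0
add link → L=2 J1=0 J2=0
P@0,1 dof=1 J1 → L=2 J1=1 J2=0
add link → L=3 J1=1 J2=0
add link → L=4 J1=1 J2=0
R@3,0 dof=1 J1 → L=4 J1=2 J2=0
add link → L=5 J1=2 J2=0
R@2,4 dof=1 J1 → L=5 J1=3 J2=0
R@0,2 dof=1 J1 → L=5 J1=4 J2=0
add link → L=6 J1=4 J2=0
R@3,1 dof=1 J1 → L=6 J1=5 J2=0
R@0,5 dof=1 J1 → L=6 J1=6 J2=0
C@5,1 dof=2 J2 → L=6 J1=6 J2=1
PS@3,2 dof=2 J2 → L=6 J1=6 J2=2
R@5,3 dof=1 J1 → L=6 J1=7 J2=2
M=3(L−1)−2J1−J2=3·5−2·7−2=-1

M = -1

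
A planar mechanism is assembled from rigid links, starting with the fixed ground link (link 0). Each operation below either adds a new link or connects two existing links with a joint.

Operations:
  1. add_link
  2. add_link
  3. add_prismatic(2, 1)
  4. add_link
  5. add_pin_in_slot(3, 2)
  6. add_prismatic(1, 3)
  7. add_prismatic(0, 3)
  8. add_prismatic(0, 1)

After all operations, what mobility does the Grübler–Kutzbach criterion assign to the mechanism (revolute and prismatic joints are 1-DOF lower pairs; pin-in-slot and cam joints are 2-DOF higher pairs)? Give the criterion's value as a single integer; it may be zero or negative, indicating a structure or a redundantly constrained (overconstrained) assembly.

L=1 J1=0 J2=0
add link → L=2 J1=0 J2=0
add link → L=3 J1=0 J2=0
P@2,1 dof=1 J1 → L=3 J1=1 J2=0
add link → L=4 J1=1 J2=0
PS@3,2 dof=2 J2 → L=4 J1=1 J2=1
P@1,3 dof=1 J1 → L=4 J1=2 J2=1
P@0,3 dof=1 J1 → L=4 J1=3 J2=1
P@0,1 dof=1 J1 → L=4 J1=4 J2=1
M=3(L−1)−2J1−J2=3·3−2·4−1=0

M = 0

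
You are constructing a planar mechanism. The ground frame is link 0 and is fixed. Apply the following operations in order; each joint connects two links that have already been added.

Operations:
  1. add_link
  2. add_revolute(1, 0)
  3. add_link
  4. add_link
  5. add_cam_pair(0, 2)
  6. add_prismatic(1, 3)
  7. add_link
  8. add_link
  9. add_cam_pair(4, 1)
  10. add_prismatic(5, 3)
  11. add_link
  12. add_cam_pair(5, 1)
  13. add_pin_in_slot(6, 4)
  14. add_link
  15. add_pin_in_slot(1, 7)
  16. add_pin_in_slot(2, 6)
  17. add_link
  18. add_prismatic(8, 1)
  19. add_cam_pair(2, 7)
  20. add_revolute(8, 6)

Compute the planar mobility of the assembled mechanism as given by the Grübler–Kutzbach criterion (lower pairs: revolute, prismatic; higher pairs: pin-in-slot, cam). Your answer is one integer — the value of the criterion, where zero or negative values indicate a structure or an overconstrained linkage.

(L,J1,J2)=(1,0,0); link0 fixed
link1: (2,0,0)
R 1-0 [J1]: (2,1,0)
link2: (3,1,0)
link3: (4,1,0)
C 0-2 [J2]: (4,1,1)
P 1-3 [J1]: (4,2,1)
link4: (5,2,1)
link5: (6,2,1)
C 4-1 [J2]: (6,2,2)
P 5-3 [J1]: (6,3,2)
link6: (7,3,2)
C 5-1 [J2]: (7,3,3)
PS 6-4 [J2]: (7,3,4)
link7: (8,3,4)
PS 1-7 [J2]: (8,3,5)
PS 2-6 [J2]: (8,3,6)
link8: (9,3,6)
P 8-1 [J1]: (9,4,6)
C 2-7 [J2]: (9,4,7)
R 8-6 [J1]: (9,5,7)
Grübler: 3·8 − 2·5 − 7 = 7

M = 7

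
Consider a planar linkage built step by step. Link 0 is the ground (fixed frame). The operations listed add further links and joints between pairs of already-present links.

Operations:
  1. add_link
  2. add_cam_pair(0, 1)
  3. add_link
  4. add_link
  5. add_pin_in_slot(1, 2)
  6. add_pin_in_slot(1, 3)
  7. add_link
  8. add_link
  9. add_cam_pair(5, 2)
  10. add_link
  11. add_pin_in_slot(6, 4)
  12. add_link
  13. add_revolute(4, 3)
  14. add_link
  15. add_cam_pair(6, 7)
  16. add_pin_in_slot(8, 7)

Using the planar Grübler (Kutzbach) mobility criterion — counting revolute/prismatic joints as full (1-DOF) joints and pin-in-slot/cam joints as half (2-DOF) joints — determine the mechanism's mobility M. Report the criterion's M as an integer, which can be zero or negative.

M = 15

(L,J1,J2)=(1,0,0); link0 fixed
link1: (2,0,0)
C 0-1 [J2]: (2,0,1)
link2: (3,0,1)
link3: (4,0,1)
PS 1-2 [J2]: (4,0,2)
PS 1-3 [J2]: (4,0,3)
link4: (5,0,3)
link5: (6,0,3)
C 5-2 [J2]: (6,0,4)
link6: (7,0,4)
PS 6-4 [J2]: (7,0,5)
link7: (8,0,5)
R 4-3 [J1]: (8,1,5)
link8: (9,1,5)
C 6-7 [J2]: (9,1,6)
PS 8-7 [J2]: (9,1,7)
Grübler: 3·8 − 2·1 − 7 = 15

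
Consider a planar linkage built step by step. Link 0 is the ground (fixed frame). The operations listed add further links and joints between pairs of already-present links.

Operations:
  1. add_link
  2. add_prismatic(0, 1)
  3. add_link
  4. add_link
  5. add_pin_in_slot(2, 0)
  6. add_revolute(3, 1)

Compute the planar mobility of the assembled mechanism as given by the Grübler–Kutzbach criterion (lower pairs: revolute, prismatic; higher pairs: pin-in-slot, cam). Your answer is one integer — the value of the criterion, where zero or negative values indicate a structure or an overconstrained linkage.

ground; <1,0,0>
#1 <2,0,0>
P:0↔1 J1 <2,1,0>
#2 <3,1,0>
#3 <4,1,0>
PS:2↔0 J2 <4,1,1>
R:3↔1 J1 <4,2,1>
3×3 − 2×2 − 1×1 = 4

M = 4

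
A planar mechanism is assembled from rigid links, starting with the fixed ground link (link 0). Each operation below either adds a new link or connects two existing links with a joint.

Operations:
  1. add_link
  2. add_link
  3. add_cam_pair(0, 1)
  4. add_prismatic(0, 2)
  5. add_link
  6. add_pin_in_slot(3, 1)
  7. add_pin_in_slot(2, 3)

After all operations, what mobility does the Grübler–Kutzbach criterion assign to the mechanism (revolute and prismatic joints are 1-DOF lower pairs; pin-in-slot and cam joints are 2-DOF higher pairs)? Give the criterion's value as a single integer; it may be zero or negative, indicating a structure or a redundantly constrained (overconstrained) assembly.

M = 4

[1;0;0] (link 0 is ground)
L+ [2;0;0]
L+ [3;0;0]
C(0,1)∈J2 [3;0;1]
P(0,2)∈J1 [3;1;1]
L+ [4;1;1]
PS(3,1)∈J2 [4;1;2]
PS(2,3)∈J2 [4;1;3]
mobility = 9 − 2 − 3 = 4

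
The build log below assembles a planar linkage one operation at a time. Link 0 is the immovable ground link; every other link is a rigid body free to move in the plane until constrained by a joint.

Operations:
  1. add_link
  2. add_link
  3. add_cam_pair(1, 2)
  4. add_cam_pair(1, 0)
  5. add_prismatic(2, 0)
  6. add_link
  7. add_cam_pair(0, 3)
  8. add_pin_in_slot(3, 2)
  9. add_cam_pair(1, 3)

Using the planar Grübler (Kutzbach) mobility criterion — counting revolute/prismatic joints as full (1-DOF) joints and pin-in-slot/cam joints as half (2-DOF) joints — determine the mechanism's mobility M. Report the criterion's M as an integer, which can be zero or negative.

M = 2

ground; <1,0,0>
#1 <2,0,0>
#2 <3,0,0>
C:1↔2 J2 <3,0,1>
C:1↔0 J2 <3,0,2>
P:2↔0 J1 <3,1,2>
#3 <4,1,2>
C:0↔3 J2 <4,1,3>
PS:3↔2 J2 <4,1,4>
C:1↔3 J2 <4,1,5>
3×3 − 2×1 − 1×5 = 2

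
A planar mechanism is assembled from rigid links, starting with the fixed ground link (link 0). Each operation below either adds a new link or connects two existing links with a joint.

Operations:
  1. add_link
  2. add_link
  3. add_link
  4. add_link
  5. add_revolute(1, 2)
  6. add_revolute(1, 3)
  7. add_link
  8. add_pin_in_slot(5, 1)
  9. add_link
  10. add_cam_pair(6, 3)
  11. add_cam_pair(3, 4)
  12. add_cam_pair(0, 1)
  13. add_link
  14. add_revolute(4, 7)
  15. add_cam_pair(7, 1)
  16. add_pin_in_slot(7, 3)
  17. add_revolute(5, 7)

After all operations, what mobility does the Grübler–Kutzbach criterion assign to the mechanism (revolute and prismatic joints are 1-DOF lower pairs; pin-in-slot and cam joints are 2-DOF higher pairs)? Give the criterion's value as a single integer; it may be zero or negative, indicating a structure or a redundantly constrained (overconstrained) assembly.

M = 7

L=1 J1=0 J2=0
add link → L=2 J1=0 J2=0
add link → L=3 J1=0 J2=0
add link → L=4 J1=0 J2=0
add link → L=5 J1=0 J2=0
R@1,2 dof=1 J1 → L=5 J1=1 J2=0
R@1,3 dof=1 J1 → L=5 J1=2 J2=0
add link → L=6 J1=2 J2=0
PS@5,1 dof=2 J2 → L=6 J1=2 J2=1
add link → L=7 J1=2 J2=1
C@6,3 dof=2 J2 → L=7 J1=2 J2=2
C@3,4 dof=2 J2 → L=7 J1=2 J2=3
C@0,1 dof=2 J2 → L=7 J1=2 J2=4
add link → L=8 J1=2 J2=4
R@4,7 dof=1 J1 → L=8 J1=3 J2=4
C@7,1 dof=2 J2 → L=8 J1=3 J2=5
PS@7,3 dof=2 J2 → L=8 J1=3 J2=6
R@5,7 dof=1 J1 → L=8 J1=4 J2=6
M=3(L−1)−2J1−J2=3·7−2·4−6=7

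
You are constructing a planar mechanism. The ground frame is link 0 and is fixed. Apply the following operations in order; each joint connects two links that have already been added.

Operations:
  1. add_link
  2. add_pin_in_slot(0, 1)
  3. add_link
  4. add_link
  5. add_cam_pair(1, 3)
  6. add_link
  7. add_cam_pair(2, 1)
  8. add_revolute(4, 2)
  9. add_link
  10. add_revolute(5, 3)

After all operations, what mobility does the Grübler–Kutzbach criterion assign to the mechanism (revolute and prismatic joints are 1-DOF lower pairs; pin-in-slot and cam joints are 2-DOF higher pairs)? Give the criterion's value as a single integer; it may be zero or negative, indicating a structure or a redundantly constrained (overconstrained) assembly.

ground; <1,0,0>
#1 <2,0,0>
PS:0↔1 J2 <2,0,1>
#2 <3,0,1>
#3 <4,0,1>
C:1↔3 J2 <4,0,2>
#4 <5,0,2>
C:2↔1 J2 <5,0,3>
R:4↔2 J1 <5,1,3>
#5 <6,1,3>
R:5↔3 J1 <6,2,3>
3×5 − 2×2 − 1×3 = 8

M = 8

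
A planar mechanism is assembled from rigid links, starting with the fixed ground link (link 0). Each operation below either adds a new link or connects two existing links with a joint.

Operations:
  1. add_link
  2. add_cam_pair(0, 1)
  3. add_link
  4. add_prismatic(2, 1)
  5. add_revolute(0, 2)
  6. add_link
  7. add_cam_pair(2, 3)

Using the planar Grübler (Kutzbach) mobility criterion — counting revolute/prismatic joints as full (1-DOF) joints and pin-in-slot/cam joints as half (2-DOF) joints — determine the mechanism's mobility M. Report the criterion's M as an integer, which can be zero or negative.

M = 3

L=1 J1=0 J2=0
add link → L=2 J1=0 J2=0
C@0,1 dof=2 J2 → L=2 J1=0 J2=1
add link → L=3 J1=0 J2=1
P@2,1 dof=1 J1 → L=3 J1=1 J2=1
R@0,2 dof=1 J1 → L=3 J1=2 J2=1
add link → L=4 J1=2 J2=1
C@2,3 dof=2 J2 → L=4 J1=2 J2=2
M=3(L−1)−2J1−J2=3·3−2·2−2=3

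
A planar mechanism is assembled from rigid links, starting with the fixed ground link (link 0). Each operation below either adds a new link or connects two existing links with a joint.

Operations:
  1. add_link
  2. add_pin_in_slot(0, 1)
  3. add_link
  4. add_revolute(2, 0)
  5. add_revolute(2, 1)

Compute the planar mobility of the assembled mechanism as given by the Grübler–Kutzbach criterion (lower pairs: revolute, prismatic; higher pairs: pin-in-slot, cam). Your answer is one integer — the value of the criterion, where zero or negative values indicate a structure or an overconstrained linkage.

[1;0;0] (link 0 is ground)
L+ [2;0;0]
PS(0,1)∈J2 [2;0;1]
L+ [3;0;1]
R(2,0)∈J1 [3;1;1]
R(2,1)∈J1 [3;2;1]
mobility = 6 − 4 − 1 = 1

M = 1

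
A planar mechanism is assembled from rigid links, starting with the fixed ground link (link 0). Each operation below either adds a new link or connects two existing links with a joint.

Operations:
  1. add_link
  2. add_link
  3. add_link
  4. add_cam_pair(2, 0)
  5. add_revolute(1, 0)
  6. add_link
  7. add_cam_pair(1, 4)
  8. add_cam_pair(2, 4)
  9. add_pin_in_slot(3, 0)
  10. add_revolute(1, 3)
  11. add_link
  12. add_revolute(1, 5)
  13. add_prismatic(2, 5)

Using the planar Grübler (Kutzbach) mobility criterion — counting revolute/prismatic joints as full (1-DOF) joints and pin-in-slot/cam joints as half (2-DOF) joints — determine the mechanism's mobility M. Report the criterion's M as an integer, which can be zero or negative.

ground; <1,0,0>
#1 <2,0,0>
#2 <3,0,0>
#3 <4,0,0>
C:2↔0 J2 <4,0,1>
R:1↔0 J1 <4,1,1>
#4 <5,1,1>
C:1↔4 J2 <5,1,2>
C:2↔4 J2 <5,1,3>
PS:3↔0 J2 <5,1,4>
R:1↔3 J1 <5,2,4>
#5 <6,2,4>
R:1↔5 J1 <6,3,4>
P:2↔5 J1 <6,4,4>
3×5 − 2×4 − 1×4 = 3

M = 3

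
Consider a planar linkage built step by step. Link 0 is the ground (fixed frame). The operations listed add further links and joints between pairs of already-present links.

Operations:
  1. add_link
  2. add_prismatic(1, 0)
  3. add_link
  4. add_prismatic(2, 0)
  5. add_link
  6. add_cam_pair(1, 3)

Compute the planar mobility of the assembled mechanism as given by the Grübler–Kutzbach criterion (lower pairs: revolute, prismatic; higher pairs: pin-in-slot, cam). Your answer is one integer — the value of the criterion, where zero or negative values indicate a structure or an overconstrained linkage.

M = 4

(L,J1,J2)=(1,0,0); link0 fixed
link1: (2,0,0)
P 1-0 [J1]: (2,1,0)
link2: (3,1,0)
P 2-0 [J1]: (3,2,0)
link3: (4,2,0)
C 1-3 [J2]: (4,2,1)
Grübler: 3·3 − 2·2 − 1 = 4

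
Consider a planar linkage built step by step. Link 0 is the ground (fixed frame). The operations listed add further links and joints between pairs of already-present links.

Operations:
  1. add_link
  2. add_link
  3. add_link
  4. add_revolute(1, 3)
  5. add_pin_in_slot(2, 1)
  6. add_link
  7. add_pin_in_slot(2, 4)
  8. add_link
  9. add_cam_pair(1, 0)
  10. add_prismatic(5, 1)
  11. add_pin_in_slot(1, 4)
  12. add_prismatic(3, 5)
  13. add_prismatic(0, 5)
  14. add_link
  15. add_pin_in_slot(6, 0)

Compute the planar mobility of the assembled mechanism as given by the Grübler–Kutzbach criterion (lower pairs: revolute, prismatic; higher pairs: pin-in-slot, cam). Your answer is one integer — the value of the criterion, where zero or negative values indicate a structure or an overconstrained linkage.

L=1 J1=0 J2=0
add link → L=2 J1=0 J2=0
add link → L=3 J1=0 J2=0
add link → L=4 J1=0 J2=0
R@1,3 dof=1 J1 → L=4 J1=1 J2=0
PS@2,1 dof=2 J2 → L=4 J1=1 J2=1
add link → L=5 J1=1 J2=1
PS@2,4 dof=2 J2 → L=5 J1=1 J2=2
add link → L=6 J1=1 J2=2
C@1,0 dof=2 J2 → L=6 J1=1 J2=3
P@5,1 dof=1 J1 → L=6 J1=2 J2=3
PS@1,4 dof=2 J2 → L=6 J1=2 J2=4
P@3,5 dof=1 J1 → L=6 J1=3 J2=4
P@0,5 dof=1 J1 → L=6 J1=4 J2=4
add link → L=7 J1=4 J2=4
PS@6,0 dof=2 J2 → L=7 J1=4 J2=5
M=3(L−1)−2J1−J2=3·6−2·4−5=5

M = 5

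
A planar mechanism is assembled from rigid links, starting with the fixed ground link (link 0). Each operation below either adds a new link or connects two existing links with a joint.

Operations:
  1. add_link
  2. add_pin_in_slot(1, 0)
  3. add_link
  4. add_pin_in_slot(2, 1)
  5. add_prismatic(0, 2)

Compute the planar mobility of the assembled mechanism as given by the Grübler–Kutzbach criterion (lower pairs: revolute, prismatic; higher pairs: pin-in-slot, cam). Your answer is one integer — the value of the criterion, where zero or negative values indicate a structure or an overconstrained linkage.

M = 2

L=1 J1=0 J2=0
add link → L=2 J1=0 J2=0
PS@1,0 dof=2 J2 → L=2 J1=0 J2=1
add link → L=3 J1=0 J2=1
PS@2,1 dof=2 J2 → L=3 J1=0 J2=2
P@0,2 dof=1 J1 → L=3 J1=1 J2=2
M=3(L−1)−2J1−J2=3·2−2·1−2=2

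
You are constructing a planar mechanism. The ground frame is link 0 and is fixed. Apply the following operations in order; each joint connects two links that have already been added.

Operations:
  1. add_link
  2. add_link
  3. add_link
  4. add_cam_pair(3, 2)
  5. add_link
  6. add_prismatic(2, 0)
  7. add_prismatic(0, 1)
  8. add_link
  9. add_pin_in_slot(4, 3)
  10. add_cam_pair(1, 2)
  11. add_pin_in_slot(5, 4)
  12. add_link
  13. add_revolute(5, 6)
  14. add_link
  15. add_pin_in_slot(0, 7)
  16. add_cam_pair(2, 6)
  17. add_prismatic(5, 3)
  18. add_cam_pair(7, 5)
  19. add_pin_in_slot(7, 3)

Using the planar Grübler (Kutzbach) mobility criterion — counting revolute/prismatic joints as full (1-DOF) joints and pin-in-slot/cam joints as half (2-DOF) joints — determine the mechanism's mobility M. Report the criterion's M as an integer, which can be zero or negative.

L=1 J1=0 J2=0
add link → L=2 J1=0 J2=0
add link → L=3 J1=0 J2=0
add link → L=4 J1=0 J2=0
C@3,2 dof=2 J2 → L=4 J1=0 J2=1
add link → L=5 J1=0 J2=1
P@2,0 dof=1 J1 → L=5 J1=1 J2=1
P@0,1 dof=1 J1 → L=5 J1=2 J2=1
add link → L=6 J1=2 J2=1
PS@4,3 dof=2 J2 → L=6 J1=2 J2=2
C@1,2 dof=2 J2 → L=6 J1=2 J2=3
PS@5,4 dof=2 J2 → L=6 J1=2 J2=4
add link → L=7 J1=2 J2=4
R@5,6 dof=1 J1 → L=7 J1=3 J2=4
add link → L=8 J1=3 J2=4
PS@0,7 dof=2 J2 → L=8 J1=3 J2=5
C@2,6 dof=2 J2 → L=8 J1=3 J2=6
P@5,3 dof=1 J1 → L=8 J1=4 J2=6
C@7,5 dof=2 J2 → L=8 J1=4 J2=7
PS@7,3 dof=2 J2 → L=8 J1=4 J2=8
M=3(L−1)−2J1−J2=3·7−2·4−8=5

M = 5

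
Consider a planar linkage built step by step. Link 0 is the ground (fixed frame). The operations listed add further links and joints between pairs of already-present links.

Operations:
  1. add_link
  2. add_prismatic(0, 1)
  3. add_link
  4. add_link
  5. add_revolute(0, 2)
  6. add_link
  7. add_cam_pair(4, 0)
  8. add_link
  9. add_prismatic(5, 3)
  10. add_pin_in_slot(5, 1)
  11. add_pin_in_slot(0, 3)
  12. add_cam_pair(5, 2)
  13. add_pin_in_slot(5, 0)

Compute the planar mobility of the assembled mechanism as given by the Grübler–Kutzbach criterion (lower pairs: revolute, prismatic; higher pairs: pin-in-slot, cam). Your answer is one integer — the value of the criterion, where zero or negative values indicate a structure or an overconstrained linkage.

(L,J1,J2)=(1,0,0); link0 fixed
link1: (2,0,0)
P 0-1 [J1]: (2,1,0)
link2: (3,1,0)
link3: (4,1,0)
R 0-2 [J1]: (4,2,0)
link4: (5,2,0)
C 4-0 [J2]: (5,2,1)
link5: (6,2,1)
P 5-3 [J1]: (6,3,1)
PS 5-1 [J2]: (6,3,2)
PS 0-3 [J2]: (6,3,3)
C 5-2 [J2]: (6,3,4)
PS 5-0 [J2]: (6,3,5)
Grübler: 3·5 − 2·3 − 5 = 4

M = 4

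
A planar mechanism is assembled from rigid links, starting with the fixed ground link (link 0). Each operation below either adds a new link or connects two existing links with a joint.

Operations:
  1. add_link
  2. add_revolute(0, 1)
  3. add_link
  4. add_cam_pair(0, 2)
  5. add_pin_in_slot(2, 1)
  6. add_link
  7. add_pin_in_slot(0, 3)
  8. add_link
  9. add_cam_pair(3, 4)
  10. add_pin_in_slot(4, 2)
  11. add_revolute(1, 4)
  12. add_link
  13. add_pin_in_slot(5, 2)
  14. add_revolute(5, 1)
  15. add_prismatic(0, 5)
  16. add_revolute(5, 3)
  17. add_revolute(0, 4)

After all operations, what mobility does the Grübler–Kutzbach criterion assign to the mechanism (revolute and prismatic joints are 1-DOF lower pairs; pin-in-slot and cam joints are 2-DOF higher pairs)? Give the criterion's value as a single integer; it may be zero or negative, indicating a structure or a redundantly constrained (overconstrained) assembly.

[1;0;0] (link 0 is ground)
L+ [2;0;0]
R(0,1)∈J1 [2;1;0]
L+ [3;1;0]
C(0,2)∈J2 [3;1;1]
PS(2,1)∈J2 [3;1;2]
L+ [4;1;2]
PS(0,3)∈J2 [4;1;3]
L+ [5;1;3]
C(3,4)∈J2 [5;1;4]
PS(4,2)∈J2 [5;1;5]
R(1,4)∈J1 [5;2;5]
L+ [6;2;5]
PS(5,2)∈J2 [6;2;6]
R(5,1)∈J1 [6;3;6]
P(0,5)∈J1 [6;4;6]
R(5,3)∈J1 [6;5;6]
R(0,4)∈J1 [6;6;6]
mobility = 15 − 12 − 6 = -3

M = -3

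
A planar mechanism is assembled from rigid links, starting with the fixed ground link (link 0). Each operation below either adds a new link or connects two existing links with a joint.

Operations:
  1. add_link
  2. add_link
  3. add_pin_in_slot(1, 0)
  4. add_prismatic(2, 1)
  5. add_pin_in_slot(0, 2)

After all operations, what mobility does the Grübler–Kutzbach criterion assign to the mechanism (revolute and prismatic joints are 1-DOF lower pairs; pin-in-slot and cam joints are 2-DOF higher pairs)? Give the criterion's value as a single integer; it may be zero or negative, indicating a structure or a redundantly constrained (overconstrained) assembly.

link 0 = ground. State L|J1|J2 = 1|0|0
+link1  2|0|0
+link2  3|0|0
PS(1,0) f=2→J2  3|0|1
P(2,1) f=1→J1  3|1|1
PS(0,2) f=2→J2  3|1|2
M = 3(3−1)−2·1−2 = 6−2−2 = 2

M = 2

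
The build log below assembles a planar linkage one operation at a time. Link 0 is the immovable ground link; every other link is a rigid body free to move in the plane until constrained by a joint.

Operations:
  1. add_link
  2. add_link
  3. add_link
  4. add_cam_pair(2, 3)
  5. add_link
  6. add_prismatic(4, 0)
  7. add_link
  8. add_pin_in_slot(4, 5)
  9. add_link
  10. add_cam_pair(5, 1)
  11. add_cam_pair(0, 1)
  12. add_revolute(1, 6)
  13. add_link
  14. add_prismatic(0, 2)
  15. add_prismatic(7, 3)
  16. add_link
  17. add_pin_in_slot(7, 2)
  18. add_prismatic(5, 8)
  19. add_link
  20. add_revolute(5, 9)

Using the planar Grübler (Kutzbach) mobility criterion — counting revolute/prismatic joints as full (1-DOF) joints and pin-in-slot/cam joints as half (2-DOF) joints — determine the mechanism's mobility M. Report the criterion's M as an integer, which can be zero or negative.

L=1 J1=0 J2=0
add link → L=2 J1=0 J2=0
add link → L=3 J1=0 J2=0
add link → L=4 J1=0 J2=0
C@2,3 dof=2 J2 → L=4 J1=0 J2=1
add link → L=5 J1=0 J2=1
P@4,0 dof=1 J1 → L=5 J1=1 J2=1
add link → L=6 J1=1 J2=1
PS@4,5 dof=2 J2 → L=6 J1=1 J2=2
add link → L=7 J1=1 J2=2
C@5,1 dof=2 J2 → L=7 J1=1 J2=3
C@0,1 dof=2 J2 → L=7 J1=1 J2=4
R@1,6 dof=1 J1 → L=7 J1=2 J2=4
add link → L=8 J1=2 J2=4
P@0,2 dof=1 J1 → L=8 J1=3 J2=4
P@7,3 dof=1 J1 → L=8 J1=4 J2=4
add link → L=9 J1=4 J2=4
PS@7,2 dof=2 J2 → L=9 J1=4 J2=5
P@5,8 dof=1 J1 → L=9 J1=5 J2=5
add link → L=10 J1=5 J2=5
R@5,9 dof=1 J1 → L=10 J1=6 J2=5
M=3(L−1)−2J1−J2=3·9−2·6−5=10

M = 10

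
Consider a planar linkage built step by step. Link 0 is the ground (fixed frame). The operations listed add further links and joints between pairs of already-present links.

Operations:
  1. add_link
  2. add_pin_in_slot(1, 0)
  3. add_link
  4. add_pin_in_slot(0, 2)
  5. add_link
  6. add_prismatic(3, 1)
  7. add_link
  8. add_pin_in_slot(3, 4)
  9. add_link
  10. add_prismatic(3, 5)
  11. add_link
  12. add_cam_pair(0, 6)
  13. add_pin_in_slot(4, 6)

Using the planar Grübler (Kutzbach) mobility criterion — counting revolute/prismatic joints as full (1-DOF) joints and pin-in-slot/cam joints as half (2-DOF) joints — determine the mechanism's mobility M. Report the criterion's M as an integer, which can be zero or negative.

M = 9

(L,J1,J2)=(1,0,0); link0 fixed
link1: (2,0,0)
PS 1-0 [J2]: (2,0,1)
link2: (3,0,1)
PS 0-2 [J2]: (3,0,2)
link3: (4,0,2)
P 3-1 [J1]: (4,1,2)
link4: (5,1,2)
PS 3-4 [J2]: (5,1,3)
link5: (6,1,3)
P 3-5 [J1]: (6,2,3)
link6: (7,2,3)
C 0-6 [J2]: (7,2,4)
PS 4-6 [J2]: (7,2,5)
Grübler: 3·6 − 2·2 − 5 = 9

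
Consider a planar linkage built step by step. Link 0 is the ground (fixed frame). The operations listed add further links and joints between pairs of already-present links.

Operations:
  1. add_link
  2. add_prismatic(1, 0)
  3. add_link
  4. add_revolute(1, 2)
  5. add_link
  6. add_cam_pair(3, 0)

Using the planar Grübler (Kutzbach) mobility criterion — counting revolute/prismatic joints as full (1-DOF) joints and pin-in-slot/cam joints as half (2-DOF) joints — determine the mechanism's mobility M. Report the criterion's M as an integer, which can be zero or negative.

M = 4

L=1 J1=0 J2=0
add link → L=2 J1=0 J2=0
P@1,0 dof=1 J1 → L=2 J1=1 J2=0
add link → L=3 J1=1 J2=0
R@1,2 dof=1 J1 → L=3 J1=2 J2=0
add link → L=4 J1=2 J2=0
C@3,0 dof=2 J2 → L=4 J1=2 J2=1
M=3(L−1)−2J1−J2=3·3−2·2−1=4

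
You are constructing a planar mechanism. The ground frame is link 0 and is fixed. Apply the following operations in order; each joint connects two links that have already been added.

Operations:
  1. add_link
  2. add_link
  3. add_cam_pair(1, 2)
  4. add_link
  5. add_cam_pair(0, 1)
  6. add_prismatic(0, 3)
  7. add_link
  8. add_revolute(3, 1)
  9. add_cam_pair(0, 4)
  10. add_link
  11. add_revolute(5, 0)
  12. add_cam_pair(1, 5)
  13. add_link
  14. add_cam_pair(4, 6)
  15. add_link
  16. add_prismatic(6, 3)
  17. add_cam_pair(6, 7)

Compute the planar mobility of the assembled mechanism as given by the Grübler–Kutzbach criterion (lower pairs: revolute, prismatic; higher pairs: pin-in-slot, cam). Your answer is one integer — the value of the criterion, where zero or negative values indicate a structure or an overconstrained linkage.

M = 7

[1;0;0] (link 0 is ground)
L+ [2;0;0]
L+ [3;0;0]
C(1,2)∈J2 [3;0;1]
L+ [4;0;1]
C(0,1)∈J2 [4;0;2]
P(0,3)∈J1 [4;1;2]
L+ [5;1;2]
R(3,1)∈J1 [5;2;2]
C(0,4)∈J2 [5;2;3]
L+ [6;2;3]
R(5,0)∈J1 [6;3;3]
C(1,5)∈J2 [6;3;4]
L+ [7;3;4]
C(4,6)∈J2 [7;3;5]
L+ [8;3;5]
P(6,3)∈J1 [8;4;5]
C(6,7)∈J2 [8;4;6]
mobility = 21 − 8 − 6 = 7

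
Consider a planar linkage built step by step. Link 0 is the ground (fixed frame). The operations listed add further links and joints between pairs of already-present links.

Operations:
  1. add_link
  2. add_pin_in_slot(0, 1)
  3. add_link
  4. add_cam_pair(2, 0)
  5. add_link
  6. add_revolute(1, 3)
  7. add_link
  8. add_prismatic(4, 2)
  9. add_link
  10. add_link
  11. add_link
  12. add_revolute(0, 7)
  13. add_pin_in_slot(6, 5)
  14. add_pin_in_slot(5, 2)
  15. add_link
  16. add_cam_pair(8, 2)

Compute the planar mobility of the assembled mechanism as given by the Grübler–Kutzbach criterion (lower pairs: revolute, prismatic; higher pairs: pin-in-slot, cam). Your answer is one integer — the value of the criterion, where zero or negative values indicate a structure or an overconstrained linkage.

(L,J1,J2)=(1,0,0); link0 fixed
link1: (2,0,0)
PS 0-1 [J2]: (2,0,1)
link2: (3,0,1)
C 2-0 [J2]: (3,0,2)
link3: (4,0,2)
R 1-3 [J1]: (4,1,2)
link4: (5,1,2)
P 4-2 [J1]: (5,2,2)
link5: (6,2,2)
link6: (7,2,2)
link7: (8,2,2)
R 0-7 [J1]: (8,3,2)
PS 6-5 [J2]: (8,3,3)
PS 5-2 [J2]: (8,3,4)
link8: (9,3,4)
C 8-2 [J2]: (9,3,5)
Grübler: 3·8 − 2·3 − 5 = 13

M = 13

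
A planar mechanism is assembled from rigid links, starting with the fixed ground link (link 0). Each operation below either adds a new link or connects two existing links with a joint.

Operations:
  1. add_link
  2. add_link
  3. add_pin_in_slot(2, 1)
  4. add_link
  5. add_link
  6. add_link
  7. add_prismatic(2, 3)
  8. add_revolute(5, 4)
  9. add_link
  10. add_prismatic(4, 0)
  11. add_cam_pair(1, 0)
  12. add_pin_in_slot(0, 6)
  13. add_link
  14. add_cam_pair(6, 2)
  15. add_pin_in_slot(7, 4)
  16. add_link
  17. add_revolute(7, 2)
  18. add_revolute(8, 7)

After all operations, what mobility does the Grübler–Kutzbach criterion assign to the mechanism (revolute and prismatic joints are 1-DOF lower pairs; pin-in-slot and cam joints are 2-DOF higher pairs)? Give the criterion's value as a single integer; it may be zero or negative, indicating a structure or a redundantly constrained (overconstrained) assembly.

M = 9

link 0 = ground. State L|J1|J2 = 1|0|0
+link1  2|0|0
+link2  3|0|0
PS(2,1) f=2→J2  3|0|1
+link3  4|0|1
+link4  5|0|1
+link5  6|0|1
P(2,3) f=1→J1  6|1|1
R(5,4) f=1→J1  6|2|1
+link6  7|2|1
P(4,0) f=1→J1  7|3|1
C(1,0) f=2→J2  7|3|2
PS(0,6) f=2→J2  7|3|3
+link7  8|3|3
C(6,2) f=2→J2  8|3|4
PS(7,4) f=2→J2  8|3|5
+link8  9|3|5
R(7,2) f=1→J1  9|4|5
R(8,7) f=1→J1  9|5|5
M = 3(9−1)−2·5−5 = 24−10−5 = 9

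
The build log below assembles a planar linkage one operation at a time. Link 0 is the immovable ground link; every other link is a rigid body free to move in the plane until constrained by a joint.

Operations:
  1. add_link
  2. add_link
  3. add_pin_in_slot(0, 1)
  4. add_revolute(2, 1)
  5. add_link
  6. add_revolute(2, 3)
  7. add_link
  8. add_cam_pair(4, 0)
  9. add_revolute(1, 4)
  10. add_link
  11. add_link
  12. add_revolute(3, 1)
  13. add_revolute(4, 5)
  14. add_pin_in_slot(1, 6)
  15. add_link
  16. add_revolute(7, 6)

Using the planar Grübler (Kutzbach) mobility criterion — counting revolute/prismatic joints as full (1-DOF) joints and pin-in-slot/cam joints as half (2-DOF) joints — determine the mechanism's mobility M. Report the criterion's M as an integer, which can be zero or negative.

M = 6

[1;0;0] (link 0 is ground)
L+ [2;0;0]
L+ [3;0;0]
PS(0,1)∈J2 [3;0;1]
R(2,1)∈J1 [3;1;1]
L+ [4;1;1]
R(2,3)∈J1 [4;2;1]
L+ [5;2;1]
C(4,0)∈J2 [5;2;2]
R(1,4)∈J1 [5;3;2]
L+ [6;3;2]
L+ [7;3;2]
R(3,1)∈J1 [7;4;2]
R(4,5)∈J1 [7;5;2]
PS(1,6)∈J2 [7;5;3]
L+ [8;5;3]
R(7,6)∈J1 [8;6;3]
mobility = 21 − 12 − 3 = 6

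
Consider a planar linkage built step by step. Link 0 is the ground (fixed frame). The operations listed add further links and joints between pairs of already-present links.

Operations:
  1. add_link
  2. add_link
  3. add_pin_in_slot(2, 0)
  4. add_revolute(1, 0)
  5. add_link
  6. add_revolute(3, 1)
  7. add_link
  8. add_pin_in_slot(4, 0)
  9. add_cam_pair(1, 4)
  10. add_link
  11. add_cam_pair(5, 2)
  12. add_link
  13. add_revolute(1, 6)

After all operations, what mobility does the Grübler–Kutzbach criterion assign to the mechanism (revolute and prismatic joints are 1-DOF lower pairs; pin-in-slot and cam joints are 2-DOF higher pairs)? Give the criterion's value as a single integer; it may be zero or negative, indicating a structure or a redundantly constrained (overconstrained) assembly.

L=1 J1=0 J2=0
add link → L=2 J1=0 J2=0
add link → L=3 J1=0 J2=0
PS@2,0 dof=2 J2 → L=3 J1=0 J2=1
R@1,0 dof=1 J1 → L=3 J1=1 J2=1
add link → L=4 J1=1 J2=1
R@3,1 dof=1 J1 → L=4 J1=2 J2=1
add link → L=5 J1=2 J2=1
PS@4,0 dof=2 J2 → L=5 J1=2 J2=2
C@1,4 dof=2 J2 → L=5 J1=2 J2=3
add link → L=6 J1=2 J2=3
C@5,2 dof=2 J2 → L=6 J1=2 J2=4
add link → L=7 J1=2 J2=4
R@1,6 dof=1 J1 → L=7 J1=3 J2=4
M=3(L−1)−2J1−J2=3·6−2·3−4=8

M = 8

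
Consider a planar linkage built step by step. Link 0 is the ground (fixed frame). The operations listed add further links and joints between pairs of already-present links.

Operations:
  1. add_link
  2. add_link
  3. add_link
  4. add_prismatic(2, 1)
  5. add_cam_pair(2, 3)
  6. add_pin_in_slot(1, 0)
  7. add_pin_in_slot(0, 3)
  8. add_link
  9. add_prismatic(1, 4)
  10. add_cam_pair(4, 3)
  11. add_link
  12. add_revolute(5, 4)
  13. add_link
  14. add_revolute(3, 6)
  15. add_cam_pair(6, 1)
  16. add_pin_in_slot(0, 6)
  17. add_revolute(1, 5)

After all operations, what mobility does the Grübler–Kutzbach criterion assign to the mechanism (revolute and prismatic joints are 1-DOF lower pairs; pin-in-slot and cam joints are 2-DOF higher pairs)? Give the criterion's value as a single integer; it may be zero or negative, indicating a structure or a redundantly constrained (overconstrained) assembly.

M = 2

ground; <1,0,0>
#1 <2,0,0>
#2 <3,0,0>
#3 <4,0,0>
P:2↔1 J1 <4,1,0>
C:2↔3 J2 <4,1,1>
PS:1↔0 J2 <4,1,2>
PS:0↔3 J2 <4,1,3>
#4 <5,1,3>
P:1↔4 J1 <5,2,3>
C:4↔3 J2 <5,2,4>
#5 <6,2,4>
R:5↔4 J1 <6,3,4>
#6 <7,3,4>
R:3↔6 J1 <7,4,4>
C:6↔1 J2 <7,4,5>
PS:0↔6 J2 <7,4,6>
R:1↔5 J1 <7,5,6>
3×6 − 2×5 − 1×6 = 2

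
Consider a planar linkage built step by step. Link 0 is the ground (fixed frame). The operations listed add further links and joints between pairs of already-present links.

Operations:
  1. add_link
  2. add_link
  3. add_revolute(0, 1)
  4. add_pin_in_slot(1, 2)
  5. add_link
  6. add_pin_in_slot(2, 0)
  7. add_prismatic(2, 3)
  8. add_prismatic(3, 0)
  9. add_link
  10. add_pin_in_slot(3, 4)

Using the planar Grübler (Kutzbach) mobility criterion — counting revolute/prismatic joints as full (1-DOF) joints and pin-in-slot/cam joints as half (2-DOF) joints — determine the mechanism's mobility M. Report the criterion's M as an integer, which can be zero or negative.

[1;0;0] (link 0 is ground)
L+ [2;0;0]
L+ [3;0;0]
R(0,1)∈J1 [3;1;0]
PS(1,2)∈J2 [3;1;1]
L+ [4;1;1]
PS(2,0)∈J2 [4;1;2]
P(2,3)∈J1 [4;2;2]
P(3,0)∈J1 [4;3;2]
L+ [5;3;2]
PS(3,4)∈J2 [5;3;3]
mobility = 12 − 6 − 3 = 3

M = 3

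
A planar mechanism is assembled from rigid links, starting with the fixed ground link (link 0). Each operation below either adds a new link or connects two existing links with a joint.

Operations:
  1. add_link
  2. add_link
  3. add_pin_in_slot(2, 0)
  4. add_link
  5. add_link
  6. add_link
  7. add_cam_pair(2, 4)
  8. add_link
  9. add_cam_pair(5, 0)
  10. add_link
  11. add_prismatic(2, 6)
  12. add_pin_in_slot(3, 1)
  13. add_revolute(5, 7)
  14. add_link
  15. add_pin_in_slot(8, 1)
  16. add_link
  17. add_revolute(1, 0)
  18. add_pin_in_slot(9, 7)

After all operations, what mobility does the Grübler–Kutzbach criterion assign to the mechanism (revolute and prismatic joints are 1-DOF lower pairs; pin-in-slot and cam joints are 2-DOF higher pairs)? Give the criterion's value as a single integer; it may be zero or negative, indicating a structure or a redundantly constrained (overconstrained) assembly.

ground; <1,0,0>
#1 <2,0,0>
#2 <3,0,0>
PS:2↔0 J2 <3,0,1>
#3 <4,0,1>
#4 <5,0,1>
#5 <6,0,1>
C:2↔4 J2 <6,0,2>
#6 <7,0,2>
C:5↔0 J2 <7,0,3>
#7 <8,0,3>
P:2↔6 J1 <8,1,3>
PS:3↔1 J2 <8,1,4>
R:5↔7 J1 <8,2,4>
#8 <9,2,4>
PS:8↔1 J2 <9,2,5>
#9 <10,2,5>
R:1↔0 J1 <10,3,5>
PS:9↔7 J2 <10,3,6>
3×9 − 2×3 − 1×6 = 15

M = 15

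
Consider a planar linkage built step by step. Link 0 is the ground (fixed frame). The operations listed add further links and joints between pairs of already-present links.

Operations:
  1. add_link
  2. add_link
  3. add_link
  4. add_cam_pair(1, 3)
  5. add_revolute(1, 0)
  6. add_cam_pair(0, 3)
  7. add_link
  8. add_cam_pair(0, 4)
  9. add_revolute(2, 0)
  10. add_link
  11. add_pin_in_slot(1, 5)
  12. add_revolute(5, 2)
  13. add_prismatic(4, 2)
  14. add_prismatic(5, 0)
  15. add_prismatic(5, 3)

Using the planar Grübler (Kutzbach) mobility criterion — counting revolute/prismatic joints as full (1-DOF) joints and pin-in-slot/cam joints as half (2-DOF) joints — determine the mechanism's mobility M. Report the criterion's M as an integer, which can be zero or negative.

ground; <1,0,0>
#1 <2,0,0>
#2 <3,0,0>
#3 <4,0,0>
C:1↔3 J2 <4,0,1>
R:1↔0 J1 <4,1,1>
C:0↔3 J2 <4,1,2>
#4 <5,1,2>
C:0↔4 J2 <5,1,3>
R:2↔0 J1 <5,2,3>
#5 <6,2,3>
PS:1↔5 J2 <6,2,4>
R:5↔2 J1 <6,3,4>
P:4↔2 J1 <6,4,4>
P:5↔0 J1 <6,5,4>
P:5↔3 J1 <6,6,4>
3×5 − 2×6 − 1×4 = -1

M = -1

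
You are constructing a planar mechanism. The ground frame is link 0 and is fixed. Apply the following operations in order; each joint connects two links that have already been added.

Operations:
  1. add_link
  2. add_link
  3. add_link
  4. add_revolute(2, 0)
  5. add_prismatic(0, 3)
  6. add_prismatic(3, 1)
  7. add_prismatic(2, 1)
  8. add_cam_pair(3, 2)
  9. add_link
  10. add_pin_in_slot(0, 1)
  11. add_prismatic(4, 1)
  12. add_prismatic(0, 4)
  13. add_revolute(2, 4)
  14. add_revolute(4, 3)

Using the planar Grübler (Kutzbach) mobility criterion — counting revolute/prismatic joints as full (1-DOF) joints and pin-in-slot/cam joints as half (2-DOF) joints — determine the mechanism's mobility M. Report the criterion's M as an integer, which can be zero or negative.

[1;0;0] (link 0 is ground)
L+ [2;0;0]
L+ [3;0;0]
L+ [4;0;0]
R(2,0)∈J1 [4;1;0]
P(0,3)∈J1 [4;2;0]
P(3,1)∈J1 [4;3;0]
P(2,1)∈J1 [4;4;0]
C(3,2)∈J2 [4;4;1]
L+ [5;4;1]
PS(0,1)∈J2 [5;4;2]
P(4,1)∈J1 [5;5;2]
P(0,4)∈J1 [5;6;2]
R(2,4)∈J1 [5;7;2]
R(4,3)∈J1 [5;8;2]
mobility = 12 − 16 − 2 = -6

M = -6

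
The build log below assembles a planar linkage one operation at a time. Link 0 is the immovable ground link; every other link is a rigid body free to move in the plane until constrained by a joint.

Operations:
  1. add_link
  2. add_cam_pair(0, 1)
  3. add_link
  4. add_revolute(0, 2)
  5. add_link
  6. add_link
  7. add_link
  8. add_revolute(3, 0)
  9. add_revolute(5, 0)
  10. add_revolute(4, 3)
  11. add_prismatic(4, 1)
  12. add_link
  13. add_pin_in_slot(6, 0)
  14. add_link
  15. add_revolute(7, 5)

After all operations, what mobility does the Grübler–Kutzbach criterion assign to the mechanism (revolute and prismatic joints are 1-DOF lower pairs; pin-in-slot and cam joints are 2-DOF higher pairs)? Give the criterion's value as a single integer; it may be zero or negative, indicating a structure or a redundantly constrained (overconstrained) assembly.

M = 7

ground; <1,0,0>
#1 <2,0,0>
C:0↔1 J2 <2,0,1>
#2 <3,0,1>
R:0↔2 J1 <3,1,1>
#3 <4,1,1>
#4 <5,1,1>
#5 <6,1,1>
R:3↔0 J1 <6,2,1>
R:5↔0 J1 <6,3,1>
R:4↔3 J1 <6,4,1>
P:4↔1 J1 <6,5,1>
#6 <7,5,1>
PS:6↔0 J2 <7,5,2>
#7 <8,5,2>
R:7↔5 J1 <8,6,2>
3×7 − 2×6 − 1×2 = 7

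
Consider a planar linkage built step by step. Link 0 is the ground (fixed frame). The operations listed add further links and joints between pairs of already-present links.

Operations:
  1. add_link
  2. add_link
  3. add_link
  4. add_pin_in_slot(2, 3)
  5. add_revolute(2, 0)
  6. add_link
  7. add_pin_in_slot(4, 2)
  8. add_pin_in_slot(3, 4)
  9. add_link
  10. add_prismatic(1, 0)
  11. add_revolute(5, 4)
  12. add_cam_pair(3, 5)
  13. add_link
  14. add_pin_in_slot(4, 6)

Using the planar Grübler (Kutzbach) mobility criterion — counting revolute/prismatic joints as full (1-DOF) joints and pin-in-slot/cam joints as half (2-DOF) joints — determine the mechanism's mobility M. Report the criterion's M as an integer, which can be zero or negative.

M = 7

ground; <1,0,0>
#1 <2,0,0>
#2 <3,0,0>
#3 <4,0,0>
PS:2↔3 J2 <4,0,1>
R:2↔0 J1 <4,1,1>
#4 <5,1,1>
PS:4↔2 J2 <5,1,2>
PS:3↔4 J2 <5,1,3>
#5 <6,1,3>
P:1↔0 J1 <6,2,3>
R:5↔4 J1 <6,3,3>
C:3↔5 J2 <6,3,4>
#6 <7,3,4>
PS:4↔6 J2 <7,3,5>
3×6 − 2×3 − 1×5 = 7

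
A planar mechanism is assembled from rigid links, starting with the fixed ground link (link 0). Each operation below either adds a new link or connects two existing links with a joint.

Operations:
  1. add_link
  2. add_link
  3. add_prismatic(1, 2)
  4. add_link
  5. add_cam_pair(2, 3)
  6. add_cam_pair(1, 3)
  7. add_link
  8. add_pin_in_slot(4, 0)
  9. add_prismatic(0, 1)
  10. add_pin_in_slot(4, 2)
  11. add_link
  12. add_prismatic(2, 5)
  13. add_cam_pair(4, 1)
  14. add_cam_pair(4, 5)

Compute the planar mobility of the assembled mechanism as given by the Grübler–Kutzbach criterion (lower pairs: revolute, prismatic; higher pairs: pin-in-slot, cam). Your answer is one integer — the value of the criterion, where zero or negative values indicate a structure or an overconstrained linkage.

M = 3

L=1 J1=0 J2=0
add link → L=2 J1=0 J2=0
add link → L=3 J1=0 J2=0
P@1,2 dof=1 J1 → L=3 J1=1 J2=0
add link → L=4 J1=1 J2=0
C@2,3 dof=2 J2 → L=4 J1=1 J2=1
C@1,3 dof=2 J2 → L=4 J1=1 J2=2
add link → L=5 J1=1 J2=2
PS@4,0 dof=2 J2 → L=5 J1=1 J2=3
P@0,1 dof=1 J1 → L=5 J1=2 J2=3
PS@4,2 dof=2 J2 → L=5 J1=2 J2=4
add link → L=6 J1=2 J2=4
P@2,5 dof=1 J1 → L=6 J1=3 J2=4
C@4,1 dof=2 J2 → L=6 J1=3 J2=5
C@4,5 dof=2 J2 → L=6 J1=3 J2=6
M=3(L−1)−2J1−J2=3·5−2·3−6=3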